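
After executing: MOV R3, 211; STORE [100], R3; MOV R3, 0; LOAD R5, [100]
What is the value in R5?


Register and memory trace:
  MOV R3, 211  → R3 = 211
  STORE [100], R3  → mem[100] = 211
  MOV R3, 0  → R3 = 0
  LOAD R5, [100]  → R5 = mem[100] = 211
Final: R5 = 211

211


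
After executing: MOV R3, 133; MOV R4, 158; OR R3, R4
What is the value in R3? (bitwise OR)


Register state trace:
  MOV R3, 133  → R3 = 133 (0b10000101)
  MOV R4, 158  → R4 = 158 (0b10011110)
  OR R3, R4   → R3 = 133 OR 158 = 159 (0b10011111)
Final: R3 = 159

159


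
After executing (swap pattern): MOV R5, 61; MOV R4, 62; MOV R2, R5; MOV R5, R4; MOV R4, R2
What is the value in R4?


Register state trace (swap pattern):
  MOV R5, 61  → R5 = 61
  MOV R4, 62  → R4 = 62
  MOV R2, R5  → R2 = 61  (save R5)
  MOV R5, R4  → R5 = 62  (R5 gets R4's value)
  MOV R4, R2  → R4 = 61  (R4 gets saved value)
Final: R4 = 61

61


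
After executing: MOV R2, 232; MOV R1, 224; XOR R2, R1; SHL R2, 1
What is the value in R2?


Register state trace:
  MOV R2, 232  → R2 = 232 (0b11101000)
  MOV R1, 224  → R1 = 224 (0b11100000)
  XOR R2, R1  → R2 = 232 XOR 224 = 8 (0b00001000)
  SHL R2, 1  → R2 = 8 << 1 = 16
Final: R2 = 16

16


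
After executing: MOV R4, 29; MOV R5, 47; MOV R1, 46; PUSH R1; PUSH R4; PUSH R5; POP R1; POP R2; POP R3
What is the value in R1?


Stack trace (top is rightmost):
  MOV R4, 29  → R4 = 29
  MOV R5, 47  → R5 = 47
  MOV R1, 46  → R1 = 46
  PUSH R1  → stack: [46]
  PUSH R4  → stack: [46, 29]
  PUSH R5  → stack: [46, 29, 47]
  POP R1  → R1 = 47, stack: [46, 29]
  POP R2  → R2 = 29, stack: [46]
  POP R3  → R3 = 46, stack: []
Final: R1 = 47

47


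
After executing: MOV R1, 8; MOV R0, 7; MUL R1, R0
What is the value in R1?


Register state trace:
  MOV R1, 8  → R1 = 8
  MOV R0, 7  → R0 = 7
  MUL R1, R0  → R1 = 8 * 7 = 56
Final: R1 = 56

56


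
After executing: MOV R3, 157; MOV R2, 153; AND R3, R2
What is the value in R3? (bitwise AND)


Register state trace:
  MOV R3, 157  → R3 = 157 (0b10011101)
  MOV R2, 153  → R2 = 153 (0b10011001)
  AND R3, R2  → R3 = 157 AND 153 = 153 (0b10011001)
Final: R3 = 153

153


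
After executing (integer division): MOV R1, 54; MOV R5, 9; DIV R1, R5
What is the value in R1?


Register state trace:
  MOV R1, 54  → R1 = 54
  MOV R5, 9  → R5 = 9
  DIV R1, R5  → R1 = 54 // 9 = 6
Final: R1 = 6

6


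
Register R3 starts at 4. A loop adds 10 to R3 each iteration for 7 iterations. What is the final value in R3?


Starting value: R3 = 4
  Iter 1: R3 = 4 + 10 = 14
  Iter 2: R3 = 14 + 10 = 24
  Iter 3: R3 = 24 + 10 = 34
  Iter 4: R3 = 34 + 10 = 44
  Iter 5: R3 = 44 + 10 = 54
  Iter 6: R3 = 54 + 10 = 64
  Iter 7: R3 = 64 + 10 = 74
Final: R3 = 74

74


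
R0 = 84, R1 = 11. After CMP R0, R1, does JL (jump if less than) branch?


Trace:
  R0 = 84, R1 = 11
  CMP R0, R1  → compares 84 vs 11
  JL checks: is 84 less than 11?
  84 > 11, so condition is false
Branch taken: No

No


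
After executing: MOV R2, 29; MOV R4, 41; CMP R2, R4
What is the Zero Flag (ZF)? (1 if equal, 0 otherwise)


Register state trace:
  MOV R2, 29  → R2 = 29
  MOV R4, 41  → R4 = 41
  CMP R2, R4  → computes 29 - 41 = -12
  Result is nonzero, so values are not equal
ZF = 0

0


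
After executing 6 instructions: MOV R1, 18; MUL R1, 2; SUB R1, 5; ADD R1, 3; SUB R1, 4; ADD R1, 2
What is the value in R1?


Register state trace:
  MOV R1, 18  → R1 = 18
  MUL R1, 2  → R1 = 18 * 2 = 36
  SUB R1, 5  → R1 = 36 - 5 = 31
  ADD R1, 3  → R1 = 31 + 3 = 34
  SUB R1, 4  → R1 = 34 - 4 = 30
  ADD R1, 2  → R1 = 30 + 2 = 32
Final: R1 = 32

32


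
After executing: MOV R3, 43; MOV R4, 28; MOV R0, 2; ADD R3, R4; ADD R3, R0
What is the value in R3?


Register state trace:
  MOV R3, 43  → R3 = 43
  MOV R4, 28  → R4 = 28
  MOV R0, 2  → R0 = 2
  ADD R3, R4  → R3 = 43 + 28 = 71
  ADD R3, R0  → R3 = 71 + 2 = 73
Final: R3 = 73

73


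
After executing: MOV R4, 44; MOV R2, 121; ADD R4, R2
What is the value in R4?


Register state trace:
  MOV R4, 44  → R4 = 44
  MOV R2, 121  → R2 = 121
  ADD R4, R2  → R4 = 44 + 121 = 165
Final: R4 = 165

165


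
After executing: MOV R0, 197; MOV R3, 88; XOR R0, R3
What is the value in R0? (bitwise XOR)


Register state trace:
  MOV R0, 197  → R0 = 197 (0b11000101)
  MOV R3, 88  → R3 = 88 (0b01011000)
  XOR R0, R3  → R0 = 197 XOR 88 = 157 (0b10011101)
Final: R0 = 157

157


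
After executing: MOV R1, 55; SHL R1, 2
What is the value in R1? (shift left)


Register state trace:
  MOV R1, 55  → R1 = 55
  SHL R1, 2  → R1 = 55 << 2 = 55 * 2^2 = 220
Final: R1 = 220

220


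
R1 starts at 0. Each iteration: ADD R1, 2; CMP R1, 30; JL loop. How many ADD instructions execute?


Loop trace (R1 starts at 0, target 30, step 2):
  ADD #1: R1 = 0 + 2 = 2  → 2 < 30, loop
  ADD #2: R1 = 2 + 2 = 4  → 4 < 30, loop
  ADD #3: R1 = 4 + 2 = 6  → 6 < 30, loop
  ADD #4: R1 = 6 + 2 = 8  → 8 < 30, loop
  ADD #5: R1 = 8 + 2 = 10  → 10 < 30, loop
  ADD #6: R1 = 10 + 2 = 12  → 12 < 30, loop
  ADD #7: R1 = 12 + 2 = 14  → 14 < 30, loop
  ADD #8: R1 = 14 + 2 = 16  → 16 < 30, loop
  ADD #9: R1 = 16 + 2 = 18  → 18 < 30, loop
  ADD #10: R1 = 18 + 2 = 20  → 20 < 30, loop
  ADD #11: R1 = 20 + 2 = 22  → 22 < 30, loop
  ADD #12: R1 = 22 + 2 = 24  → 24 < 30, loop
  ADD #13: R1 = 24 + 2 = 26  → 26 < 30, loop
  ADD #14: R1 = 26 + 2 = 28  → 28 < 30, loop
  ADD #15: R1 = 28 + 2 = 30  → 30 >= 30, exit
Total ADD instructions: 15

15


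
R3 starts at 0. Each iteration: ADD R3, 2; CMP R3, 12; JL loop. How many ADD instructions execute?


Loop trace (R3 starts at 0, target 12, step 2):
  ADD #1: R3 = 0 + 2 = 2  → 2 < 12, loop
  ADD #2: R3 = 2 + 2 = 4  → 4 < 12, loop
  ADD #3: R3 = 4 + 2 = 6  → 6 < 12, loop
  ADD #4: R3 = 6 + 2 = 8  → 8 < 12, loop
  ADD #5: R3 = 8 + 2 = 10  → 10 < 12, loop
  ADD #6: R3 = 10 + 2 = 12  → 12 >= 12, exit
Total ADD instructions: 6

6


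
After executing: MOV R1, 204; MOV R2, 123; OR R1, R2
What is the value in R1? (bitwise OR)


Register state trace:
  MOV R1, 204  → R1 = 204 (0b11001100)
  MOV R2, 123  → R2 = 123 (0b01111011)
  OR R1, R2   → R1 = 204 OR 123 = 255 (0b11111111)
Final: R1 = 255

255


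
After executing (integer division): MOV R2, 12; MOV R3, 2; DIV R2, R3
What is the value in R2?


Register state trace:
  MOV R2, 12  → R2 = 12
  MOV R3, 2  → R3 = 2
  DIV R2, R3  → R2 = 12 // 2 = 6
Final: R2 = 6

6


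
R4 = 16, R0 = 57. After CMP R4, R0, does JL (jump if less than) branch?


Trace:
  R4 = 16, R0 = 57
  CMP R4, R0  → compares 16 vs 57
  JL checks: is 16 less than 57?
  16 < 57, so condition is true
Branch taken: Yes

Yes


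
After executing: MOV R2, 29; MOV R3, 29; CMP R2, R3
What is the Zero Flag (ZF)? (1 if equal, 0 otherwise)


Register state trace:
  MOV R2, 29  → R2 = 29
  MOV R3, 29  → R3 = 29
  CMP R2, R3  → computes 29 - 29 = 0
  Result is zero, so values are equal
ZF = 1

1


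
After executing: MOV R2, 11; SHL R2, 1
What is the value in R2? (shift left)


Register state trace:
  MOV R2, 11  → R2 = 11
  SHL R2, 1  → R2 = 11 << 1 = 11 * 2^1 = 22
Final: R2 = 22

22


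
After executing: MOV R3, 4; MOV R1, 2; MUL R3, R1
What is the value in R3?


Register state trace:
  MOV R3, 4  → R3 = 4
  MOV R1, 2  → R1 = 2
  MUL R3, R1  → R3 = 4 * 2 = 8
Final: R3 = 8

8


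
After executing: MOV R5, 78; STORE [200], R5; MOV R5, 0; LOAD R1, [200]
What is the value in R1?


Register and memory trace:
  MOV R5, 78  → R5 = 78
  STORE [200], R5  → mem[200] = 78
  MOV R5, 0  → R5 = 0
  LOAD R1, [200]  → R1 = mem[200] = 78
Final: R1 = 78

78


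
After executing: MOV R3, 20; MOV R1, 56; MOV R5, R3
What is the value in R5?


Register state trace:
  MOV R3, 20  → R3 = 20
  MOV R1, 56  → R1 = 56
  MOV R5, R3  → R5 = 20
Final: R5 = 20

20


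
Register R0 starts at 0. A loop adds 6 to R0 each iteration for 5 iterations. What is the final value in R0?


Starting value: R0 = 0
  Iter 1: R0 = 0 + 6 = 6
  Iter 2: R0 = 6 + 6 = 12
  Iter 3: R0 = 12 + 6 = 18
  Iter 4: R0 = 18 + 6 = 24
  Iter 5: R0 = 24 + 6 = 30
Final: R0 = 30

30


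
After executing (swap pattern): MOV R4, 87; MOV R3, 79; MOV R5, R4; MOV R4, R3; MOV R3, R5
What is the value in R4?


Register state trace (swap pattern):
  MOV R4, 87  → R4 = 87
  MOV R3, 79  → R3 = 79
  MOV R5, R4  → R5 = 87  (save R4)
  MOV R4, R3  → R4 = 79  (R4 gets R3's value)
  MOV R3, R5  → R3 = 87  (R3 gets saved value)
Final: R4 = 79

79


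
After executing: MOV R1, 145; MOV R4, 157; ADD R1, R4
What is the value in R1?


Register state trace:
  MOV R1, 145  → R1 = 145
  MOV R4, 157  → R4 = 157
  ADD R1, R4  → R1 = 145 + 157 = 302
Final: R1 = 302

302


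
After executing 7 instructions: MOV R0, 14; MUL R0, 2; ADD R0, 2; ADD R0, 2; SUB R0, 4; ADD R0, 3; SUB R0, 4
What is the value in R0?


Register state trace:
  MOV R0, 14  → R0 = 14
  MUL R0, 2  → R0 = 14 * 2 = 28
  ADD R0, 2  → R0 = 28 + 2 = 30
  ADD R0, 2  → R0 = 30 + 2 = 32
  SUB R0, 4  → R0 = 32 - 4 = 28
  ADD R0, 3  → R0 = 28 + 3 = 31
  SUB R0, 4  → R0 = 31 - 4 = 27
Final: R0 = 27

27


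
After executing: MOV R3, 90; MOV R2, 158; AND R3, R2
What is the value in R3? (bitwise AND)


Register state trace:
  MOV R3, 90  → R3 = 90 (0b01011010)
  MOV R2, 158  → R2 = 158 (0b10011110)
  AND R3, R2  → R3 = 90 AND 158 = 26 (0b00011010)
Final: R3 = 26

26


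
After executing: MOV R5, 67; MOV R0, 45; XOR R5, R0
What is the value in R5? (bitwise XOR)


Register state trace:
  MOV R5, 67  → R5 = 67 (0b01000011)
  MOV R0, 45  → R0 = 45 (0b00101101)
  XOR R5, R0  → R5 = 67 XOR 45 = 110 (0b01101110)
Final: R5 = 110

110


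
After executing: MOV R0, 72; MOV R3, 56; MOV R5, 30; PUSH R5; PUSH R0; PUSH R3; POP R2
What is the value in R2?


Stack trace (top is rightmost):
  MOV R0, 72  → R0 = 72
  MOV R3, 56  → R3 = 56
  MOV R5, 30  → R5 = 30
  PUSH R5  → stack: [30]
  PUSH R0  → stack: [30, 72]
  PUSH R3  → stack: [30, 72, 56]
  POP R2  → R2 = 56, stack: [30, 72]
Final: R2 = 56

56


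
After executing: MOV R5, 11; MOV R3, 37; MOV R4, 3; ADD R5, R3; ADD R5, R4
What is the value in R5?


Register state trace:
  MOV R5, 11  → R5 = 11
  MOV R3, 37  → R3 = 37
  MOV R4, 3  → R4 = 3
  ADD R5, R3  → R5 = 11 + 37 = 48
  ADD R5, R4  → R5 = 48 + 3 = 51
Final: R5 = 51

51


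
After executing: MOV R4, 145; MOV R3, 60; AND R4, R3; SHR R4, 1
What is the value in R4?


Register state trace:
  MOV R4, 145  → R4 = 145 (0b10010001)
  MOV R3, 60  → R3 = 60 (0b00111100)
  AND R4, R3  → R4 = 145 AND 60 = 16 (0b00010000)
  SHR R4, 1  → R4 = 16 >> 1 = 8
Final: R4 = 8

8


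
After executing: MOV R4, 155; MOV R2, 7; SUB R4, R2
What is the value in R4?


Register state trace:
  MOV R4, 155  → R4 = 155
  MOV R2, 7  → R2 = 7
  SUB R4, R2  → R4 = 155 - 7 = 148
Final: R4 = 148

148


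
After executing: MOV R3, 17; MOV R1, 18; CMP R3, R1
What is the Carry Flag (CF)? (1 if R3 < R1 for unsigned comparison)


Register state trace:
  MOV R3, 17  → R3 = 17
  MOV R1, 18  → R1 = 18
  CMP R3, R1  → unsigned 17 - 18: borrow occurs
  17 < 18, so CF = 1
CF = 1

1


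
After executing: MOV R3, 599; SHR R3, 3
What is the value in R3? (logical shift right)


Register state trace:
  MOV R3, 599  → R3 = 599
  SHR R3, 3  → R3 = 599 >> 3 = 599 // 2^3 = 74
Final: R3 = 74

74


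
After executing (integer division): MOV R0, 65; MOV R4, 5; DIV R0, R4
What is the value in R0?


Register state trace:
  MOV R0, 65  → R0 = 65
  MOV R4, 5  → R4 = 5
  DIV R0, R4  → R0 = 65 // 5 = 13
Final: R0 = 13

13


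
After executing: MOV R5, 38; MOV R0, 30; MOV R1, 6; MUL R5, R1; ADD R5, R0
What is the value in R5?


Register state trace:
  MOV R5, 38  → R5 = 38
  MOV R0, 30  → R0 = 30
  MOV R1, 6  → R1 = 6
  MUL R5, R1  → R5 = 38 * 6 = 228
  ADD R5, R0  → R5 = 228 + 30 = 258
Final: R5 = 258

258


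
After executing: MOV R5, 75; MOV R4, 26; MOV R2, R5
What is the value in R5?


Register state trace:
  MOV R5, 75  → R5 = 75
  MOV R4, 26  → R4 = 26
  MOV R2, R5  → R2 = 75
Final: R5 = 75

75


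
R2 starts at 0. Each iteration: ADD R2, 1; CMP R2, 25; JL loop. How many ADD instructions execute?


Loop trace (R2 starts at 0, target 25, step 1):
  ADD #1: R2 = 0 + 1 = 1  → 1 < 25, loop
  ADD #2: R2 = 1 + 1 = 2  → 2 < 25, loop
  ADD #3: R2 = 2 + 1 = 3  → 3 < 25, loop
  ADD #4: R2 = 3 + 1 = 4  → 4 < 25, loop
  ADD #5: R2 = 4 + 1 = 5  → 5 < 25, loop
  ADD #6: R2 = 5 + 1 = 6  → 6 < 25, loop
  ADD #7: R2 = 6 + 1 = 7  → 7 < 25, loop
  ADD #8: R2 = 7 + 1 = 8  → 8 < 25, loop
  ADD #9: R2 = 8 + 1 = 9  → 9 < 25, loop
  ADD #10: R2 = 9 + 1 = 10  → 10 < 25, loop
  ADD #11: R2 = 10 + 1 = 11  → 11 < 25, loop
  ADD #12: R2 = 11 + 1 = 12  → 12 < 25, loop
  ADD #13: R2 = 12 + 1 = 13  → 13 < 25, loop
  ADD #14: R2 = 13 + 1 = 14  → 14 < 25, loop
  ADD #15: R2 = 14 + 1 = 15  → 15 < 25, loop
  ADD #16: R2 = 15 + 1 = 16  → 16 < 25, loop
  ADD #17: R2 = 16 + 1 = 17  → 17 < 25, loop
  ADD #18: R2 = 17 + 1 = 18  → 18 < 25, loop
  ADD #19: R2 = 18 + 1 = 19  → 19 < 25, loop
  ADD #20: R2 = 19 + 1 = 20  → 20 < 25, loop
  ADD #21: R2 = 20 + 1 = 21  → 21 < 25, loop
  ADD #22: R2 = 21 + 1 = 22  → 22 < 25, loop
  ADD #23: R2 = 22 + 1 = 23  → 23 < 25, loop
  ADD #24: R2 = 23 + 1 = 24  → 24 < 25, loop
  ADD #25: R2 = 24 + 1 = 25  → 25 >= 25, exit
Total ADD instructions: 25

25


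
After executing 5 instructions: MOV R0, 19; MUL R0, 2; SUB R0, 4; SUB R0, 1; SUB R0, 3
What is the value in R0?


Register state trace:
  MOV R0, 19  → R0 = 19
  MUL R0, 2  → R0 = 19 * 2 = 38
  SUB R0, 4  → R0 = 38 - 4 = 34
  SUB R0, 1  → R0 = 34 - 1 = 33
  SUB R0, 3  → R0 = 33 - 3 = 30
Final: R0 = 30

30


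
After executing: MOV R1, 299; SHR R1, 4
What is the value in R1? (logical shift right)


Register state trace:
  MOV R1, 299  → R1 = 299
  SHR R1, 4  → R1 = 299 >> 4 = 299 // 2^4 = 18
Final: R1 = 18

18


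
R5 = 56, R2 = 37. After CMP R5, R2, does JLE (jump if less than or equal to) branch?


Trace:
  R5 = 56, R2 = 37
  CMP R5, R2  → compares 56 vs 37
  JLE checks: is 56 less than or equal to 37?
  56 > 37, so condition is false
Branch taken: No

No


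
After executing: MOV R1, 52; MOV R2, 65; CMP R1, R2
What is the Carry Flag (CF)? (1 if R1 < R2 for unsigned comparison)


Register state trace:
  MOV R1, 52  → R1 = 52
  MOV R2, 65  → R2 = 65
  CMP R1, R2  → unsigned 52 - 65: borrow occurs
  52 < 65, so CF = 1
CF = 1

1


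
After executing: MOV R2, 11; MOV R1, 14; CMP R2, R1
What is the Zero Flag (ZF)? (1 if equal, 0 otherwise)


Register state trace:
  MOV R2, 11  → R2 = 11
  MOV R1, 14  → R1 = 14
  CMP R2, R1  → computes 11 - 14 = -3
  Result is nonzero, so values are not equal
ZF = 0

0


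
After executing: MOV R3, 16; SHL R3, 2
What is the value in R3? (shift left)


Register state trace:
  MOV R3, 16  → R3 = 16
  SHL R3, 2  → R3 = 16 << 2 = 16 * 2^2 = 64
Final: R3 = 64

64


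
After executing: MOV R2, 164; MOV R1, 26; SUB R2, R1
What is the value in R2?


Register state trace:
  MOV R2, 164  → R2 = 164
  MOV R1, 26  → R1 = 26
  SUB R2, R1  → R2 = 164 - 26 = 138
Final: R2 = 138

138


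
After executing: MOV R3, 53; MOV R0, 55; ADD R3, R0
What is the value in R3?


Register state trace:
  MOV R3, 53  → R3 = 53
  MOV R0, 55  → R0 = 55
  ADD R3, R0  → R3 = 53 + 55 = 108
Final: R3 = 108

108


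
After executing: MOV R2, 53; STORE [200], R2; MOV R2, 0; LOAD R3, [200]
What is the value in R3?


Register and memory trace:
  MOV R2, 53  → R2 = 53
  STORE [200], R2  → mem[200] = 53
  MOV R2, 0  → R2 = 0
  LOAD R3, [200]  → R3 = mem[200] = 53
Final: R3 = 53

53


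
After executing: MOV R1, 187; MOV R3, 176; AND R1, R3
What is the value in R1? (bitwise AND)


Register state trace:
  MOV R1, 187  → R1 = 187 (0b10111011)
  MOV R3, 176  → R3 = 176 (0b10110000)
  AND R1, R3  → R1 = 187 AND 176 = 176 (0b10110000)
Final: R1 = 176

176


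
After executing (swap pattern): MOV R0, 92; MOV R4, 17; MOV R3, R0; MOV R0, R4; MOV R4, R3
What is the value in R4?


Register state trace (swap pattern):
  MOV R0, 92  → R0 = 92
  MOV R4, 17  → R4 = 17
  MOV R3, R0  → R3 = 92  (save R0)
  MOV R0, R4  → R0 = 17  (R0 gets R4's value)
  MOV R4, R3  → R4 = 92  (R4 gets saved value)
Final: R4 = 92

92


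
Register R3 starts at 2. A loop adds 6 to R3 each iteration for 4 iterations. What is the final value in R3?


Starting value: R3 = 2
  Iter 1: R3 = 2 + 6 = 8
  Iter 2: R3 = 8 + 6 = 14
  Iter 3: R3 = 14 + 6 = 20
  Iter 4: R3 = 20 + 6 = 26
Final: R3 = 26

26


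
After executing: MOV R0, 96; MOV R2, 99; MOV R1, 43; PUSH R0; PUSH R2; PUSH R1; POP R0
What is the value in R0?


Stack trace (top is rightmost):
  MOV R0, 96  → R0 = 96
  MOV R2, 99  → R2 = 99
  MOV R1, 43  → R1 = 43
  PUSH R0  → stack: [96]
  PUSH R2  → stack: [96, 99]
  PUSH R1  → stack: [96, 99, 43]
  POP R0  → R0 = 43, stack: [96, 99]
Final: R0 = 43

43


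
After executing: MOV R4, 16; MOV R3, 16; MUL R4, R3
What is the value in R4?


Register state trace:
  MOV R4, 16  → R4 = 16
  MOV R3, 16  → R3 = 16
  MUL R4, R3  → R4 = 16 * 16 = 256
Final: R4 = 256

256


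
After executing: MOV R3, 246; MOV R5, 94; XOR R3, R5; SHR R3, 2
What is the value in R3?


Register state trace:
  MOV R3, 246  → R3 = 246 (0b11110110)
  MOV R5, 94  → R5 = 94 (0b01011110)
  XOR R3, R5  → R3 = 246 XOR 94 = 168 (0b10101000)
  SHR R3, 2  → R3 = 168 >> 2 = 42
Final: R3 = 42

42


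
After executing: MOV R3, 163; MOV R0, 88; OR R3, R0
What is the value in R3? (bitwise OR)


Register state trace:
  MOV R3, 163  → R3 = 163 (0b10100011)
  MOV R0, 88  → R0 = 88 (0b01011000)
  OR R3, R0   → R3 = 163 OR 88 = 251 (0b11111011)
Final: R3 = 251

251


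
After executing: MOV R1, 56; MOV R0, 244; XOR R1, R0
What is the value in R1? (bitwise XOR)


Register state trace:
  MOV R1, 56  → R1 = 56 (0b00111000)
  MOV R0, 244  → R0 = 244 (0b11110100)
  XOR R1, R0  → R1 = 56 XOR 244 = 204 (0b11001100)
Final: R1 = 204

204


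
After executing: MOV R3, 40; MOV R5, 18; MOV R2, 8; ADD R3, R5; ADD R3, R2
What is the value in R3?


Register state trace:
  MOV R3, 40  → R3 = 40
  MOV R5, 18  → R5 = 18
  MOV R2, 8  → R2 = 8
  ADD R3, R5  → R3 = 40 + 18 = 58
  ADD R3, R2  → R3 = 58 + 8 = 66
Final: R3 = 66

66


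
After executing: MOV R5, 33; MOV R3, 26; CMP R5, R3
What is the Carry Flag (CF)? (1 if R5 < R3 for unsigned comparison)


Register state trace:
  MOV R5, 33  → R5 = 33
  MOV R3, 26  → R3 = 26
  CMP R5, R3  → unsigned 33 - 26: no borrow
  33 >= 26, so CF = 0
CF = 0

0


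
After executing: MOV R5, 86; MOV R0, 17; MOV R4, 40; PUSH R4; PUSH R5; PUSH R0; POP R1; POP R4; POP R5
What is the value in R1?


Stack trace (top is rightmost):
  MOV R5, 86  → R5 = 86
  MOV R0, 17  → R0 = 17
  MOV R4, 40  → R4 = 40
  PUSH R4  → stack: [40]
  PUSH R5  → stack: [40, 86]
  PUSH R0  → stack: [40, 86, 17]
  POP R1  → R1 = 17, stack: [40, 86]
  POP R4  → R4 = 86, stack: [40]
  POP R5  → R5 = 40, stack: []
Final: R1 = 17

17


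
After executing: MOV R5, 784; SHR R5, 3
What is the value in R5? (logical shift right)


Register state trace:
  MOV R5, 784  → R5 = 784
  SHR R5, 3  → R5 = 784 >> 3 = 784 // 2^3 = 98
Final: R5 = 98

98


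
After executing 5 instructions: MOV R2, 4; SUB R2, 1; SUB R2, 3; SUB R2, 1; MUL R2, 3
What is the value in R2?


Register state trace:
  MOV R2, 4  → R2 = 4
  SUB R2, 1  → R2 = 4 - 1 = 3
  SUB R2, 3  → R2 = 3 - 3 = 0
  SUB R2, 1  → R2 = 0 - 1 = -1
  MUL R2, 3  → R2 = -1 * 3 = -3
Final: R2 = -3

-3


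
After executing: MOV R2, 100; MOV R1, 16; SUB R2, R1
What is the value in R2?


Register state trace:
  MOV R2, 100  → R2 = 100
  MOV R1, 16  → R1 = 16
  SUB R2, R1  → R2 = 100 - 16 = 84
Final: R2 = 84

84


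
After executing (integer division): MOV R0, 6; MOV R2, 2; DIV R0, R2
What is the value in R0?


Register state trace:
  MOV R0, 6  → R0 = 6
  MOV R2, 2  → R2 = 2
  DIV R0, R2  → R0 = 6 // 2 = 3
Final: R0 = 3

3


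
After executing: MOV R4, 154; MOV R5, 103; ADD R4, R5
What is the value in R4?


Register state trace:
  MOV R4, 154  → R4 = 154
  MOV R5, 103  → R5 = 103
  ADD R4, R5  → R4 = 154 + 103 = 257
Final: R4 = 257

257


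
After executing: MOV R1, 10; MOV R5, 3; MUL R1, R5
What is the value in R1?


Register state trace:
  MOV R1, 10  → R1 = 10
  MOV R5, 3  → R5 = 3
  MUL R1, R5  → R1 = 10 * 3 = 30
Final: R1 = 30

30


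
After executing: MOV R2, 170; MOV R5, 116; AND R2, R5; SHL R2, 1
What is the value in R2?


Register state trace:
  MOV R2, 170  → R2 = 170 (0b10101010)
  MOV R5, 116  → R5 = 116 (0b01110100)
  AND R2, R5  → R2 = 170 AND 116 = 32 (0b00100000)
  SHL R2, 1  → R2 = 32 << 1 = 64
Final: R2 = 64

64


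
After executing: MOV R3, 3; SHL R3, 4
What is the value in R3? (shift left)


Register state trace:
  MOV R3, 3  → R3 = 3
  SHL R3, 4  → R3 = 3 << 4 = 3 * 2^4 = 48
Final: R3 = 48

48


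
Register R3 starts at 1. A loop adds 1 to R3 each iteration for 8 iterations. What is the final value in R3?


Starting value: R3 = 1
  Iter 1: R3 = 1 + 1 = 2
  Iter 2: R3 = 2 + 1 = 3
  Iter 3: R3 = 3 + 1 = 4
  Iter 4: R3 = 4 + 1 = 5
  Iter 5: R3 = 5 + 1 = 6
  Iter 6: R3 = 6 + 1 = 7
  Iter 7: R3 = 7 + 1 = 8
  Iter 8: R3 = 8 + 1 = 9
Final: R3 = 9

9


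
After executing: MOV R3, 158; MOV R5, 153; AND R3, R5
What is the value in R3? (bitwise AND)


Register state trace:
  MOV R3, 158  → R3 = 158 (0b10011110)
  MOV R5, 153  → R5 = 153 (0b10011001)
  AND R3, R5  → R3 = 158 AND 153 = 152 (0b10011000)
Final: R3 = 152

152


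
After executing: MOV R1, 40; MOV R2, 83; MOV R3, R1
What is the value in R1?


Register state trace:
  MOV R1, 40  → R1 = 40
  MOV R2, 83  → R2 = 83
  MOV R3, R1  → R3 = 40
Final: R1 = 40

40


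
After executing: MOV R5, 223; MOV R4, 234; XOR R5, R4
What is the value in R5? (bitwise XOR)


Register state trace:
  MOV R5, 223  → R5 = 223 (0b11011111)
  MOV R4, 234  → R4 = 234 (0b11101010)
  XOR R5, R4  → R5 = 223 XOR 234 = 53 (0b00110101)
Final: R5 = 53

53


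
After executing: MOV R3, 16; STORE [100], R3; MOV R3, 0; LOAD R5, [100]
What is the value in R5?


Register and memory trace:
  MOV R3, 16  → R3 = 16
  STORE [100], R3  → mem[100] = 16
  MOV R3, 0  → R3 = 0
  LOAD R5, [100]  → R5 = mem[100] = 16
Final: R5 = 16

16


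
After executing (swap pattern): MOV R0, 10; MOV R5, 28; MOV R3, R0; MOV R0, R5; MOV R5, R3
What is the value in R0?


Register state trace (swap pattern):
  MOV R0, 10  → R0 = 10
  MOV R5, 28  → R5 = 28
  MOV R3, R0  → R3 = 10  (save R0)
  MOV R0, R5  → R0 = 28  (R0 gets R5's value)
  MOV R5, R3  → R5 = 10  (R5 gets saved value)
Final: R0 = 28

28


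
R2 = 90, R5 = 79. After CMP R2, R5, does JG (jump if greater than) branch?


Trace:
  R2 = 90, R5 = 79
  CMP R2, R5  → compares 90 vs 79
  JG checks: is 90 greater than 79?
  90 > 79, so condition is true
Branch taken: Yes

Yes


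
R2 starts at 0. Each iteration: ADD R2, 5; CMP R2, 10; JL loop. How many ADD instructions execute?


Loop trace (R2 starts at 0, target 10, step 5):
  ADD #1: R2 = 0 + 5 = 5  → 5 < 10, loop
  ADD #2: R2 = 5 + 5 = 10  → 10 >= 10, exit
Total ADD instructions: 2

2


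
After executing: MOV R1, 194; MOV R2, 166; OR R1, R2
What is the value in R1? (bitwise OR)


Register state trace:
  MOV R1, 194  → R1 = 194 (0b11000010)
  MOV R2, 166  → R2 = 166 (0b10100110)
  OR R1, R2   → R1 = 194 OR 166 = 230 (0b11100110)
Final: R1 = 230

230


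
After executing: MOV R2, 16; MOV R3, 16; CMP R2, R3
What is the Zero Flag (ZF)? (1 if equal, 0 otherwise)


Register state trace:
  MOV R2, 16  → R2 = 16
  MOV R3, 16  → R3 = 16
  CMP R2, R3  → computes 16 - 16 = 0
  Result is zero, so values are equal
ZF = 1

1


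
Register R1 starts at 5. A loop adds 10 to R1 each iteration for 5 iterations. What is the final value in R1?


Starting value: R1 = 5
  Iter 1: R1 = 5 + 10 = 15
  Iter 2: R1 = 15 + 10 = 25
  Iter 3: R1 = 25 + 10 = 35
  Iter 4: R1 = 35 + 10 = 45
  Iter 5: R1 = 45 + 10 = 55
Final: R1 = 55

55


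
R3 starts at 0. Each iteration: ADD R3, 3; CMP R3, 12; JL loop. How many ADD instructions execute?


Loop trace (R3 starts at 0, target 12, step 3):
  ADD #1: R3 = 0 + 3 = 3  → 3 < 12, loop
  ADD #2: R3 = 3 + 3 = 6  → 6 < 12, loop
  ADD #3: R3 = 6 + 3 = 9  → 9 < 12, loop
  ADD #4: R3 = 9 + 3 = 12  → 12 >= 12, exit
Total ADD instructions: 4

4


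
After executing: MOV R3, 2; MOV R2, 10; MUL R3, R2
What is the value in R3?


Register state trace:
  MOV R3, 2  → R3 = 2
  MOV R2, 10  → R2 = 10
  MUL R3, R2  → R3 = 2 * 10 = 20
Final: R3 = 20

20


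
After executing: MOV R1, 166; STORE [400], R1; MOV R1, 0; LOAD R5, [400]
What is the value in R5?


Register and memory trace:
  MOV R1, 166  → R1 = 166
  STORE [400], R1  → mem[400] = 166
  MOV R1, 0  → R1 = 0
  LOAD R5, [400]  → R5 = mem[400] = 166
Final: R5 = 166

166


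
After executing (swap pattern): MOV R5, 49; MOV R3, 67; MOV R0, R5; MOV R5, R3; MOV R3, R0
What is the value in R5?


Register state trace (swap pattern):
  MOV R5, 49  → R5 = 49
  MOV R3, 67  → R3 = 67
  MOV R0, R5  → R0 = 49  (save R5)
  MOV R5, R3  → R5 = 67  (R5 gets R3's value)
  MOV R3, R0  → R3 = 49  (R3 gets saved value)
Final: R5 = 67

67


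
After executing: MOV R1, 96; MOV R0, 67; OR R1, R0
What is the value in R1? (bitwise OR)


Register state trace:
  MOV R1, 96  → R1 = 96 (0b01100000)
  MOV R0, 67  → R0 = 67 (0b01000011)
  OR R1, R0   → R1 = 96 OR 67 = 99 (0b01100011)
Final: R1 = 99

99


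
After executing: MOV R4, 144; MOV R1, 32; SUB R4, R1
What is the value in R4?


Register state trace:
  MOV R4, 144  → R4 = 144
  MOV R1, 32  → R1 = 32
  SUB R4, R1  → R4 = 144 - 32 = 112
Final: R4 = 112

112


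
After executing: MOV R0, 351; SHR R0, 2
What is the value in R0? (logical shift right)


Register state trace:
  MOV R0, 351  → R0 = 351
  SHR R0, 2  → R0 = 351 >> 2 = 351 // 2^2 = 87
Final: R0 = 87

87


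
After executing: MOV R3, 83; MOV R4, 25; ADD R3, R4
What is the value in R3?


Register state trace:
  MOV R3, 83  → R3 = 83
  MOV R4, 25  → R4 = 25
  ADD R3, R4  → R3 = 83 + 25 = 108
Final: R3 = 108

108


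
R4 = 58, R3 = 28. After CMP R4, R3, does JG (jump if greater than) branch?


Trace:
  R4 = 58, R3 = 28
  CMP R4, R3  → compares 58 vs 28
  JG checks: is 58 greater than 28?
  58 > 28, so condition is true
Branch taken: Yes

Yes


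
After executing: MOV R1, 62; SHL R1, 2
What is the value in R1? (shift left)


Register state trace:
  MOV R1, 62  → R1 = 62
  SHL R1, 2  → R1 = 62 << 2 = 62 * 2^2 = 248
Final: R1 = 248

248


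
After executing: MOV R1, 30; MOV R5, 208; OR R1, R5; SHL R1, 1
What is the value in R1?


Register state trace:
  MOV R1, 30  → R1 = 30 (0b00011110)
  MOV R5, 208  → R5 = 208 (0b11010000)
  OR R1, R5  → R1 = 30 OR 208 = 222 (0b11011110)
  SHL R1, 1  → R1 = 222 << 1 = 444
Final: R1 = 444

444


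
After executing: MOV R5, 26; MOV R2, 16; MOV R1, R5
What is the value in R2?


Register state trace:
  MOV R5, 26  → R5 = 26
  MOV R2, 16  → R2 = 16
  MOV R1, R5  → R1 = 26
Final: R2 = 16

16


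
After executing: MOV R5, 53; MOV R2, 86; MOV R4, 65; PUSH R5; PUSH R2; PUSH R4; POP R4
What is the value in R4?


Stack trace (top is rightmost):
  MOV R5, 53  → R5 = 53
  MOV R2, 86  → R2 = 86
  MOV R4, 65  → R4 = 65
  PUSH R5  → stack: [53]
  PUSH R2  → stack: [53, 86]
  PUSH R4  → stack: [53, 86, 65]
  POP R4  → R4 = 65, stack: [53, 86]
Final: R4 = 65

65


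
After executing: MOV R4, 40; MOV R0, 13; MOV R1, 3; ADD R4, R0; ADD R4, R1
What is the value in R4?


Register state trace:
  MOV R4, 40  → R4 = 40
  MOV R0, 13  → R0 = 13
  MOV R1, 3  → R1 = 3
  ADD R4, R0  → R4 = 40 + 13 = 53
  ADD R4, R1  → R4 = 53 + 3 = 56
Final: R4 = 56

56


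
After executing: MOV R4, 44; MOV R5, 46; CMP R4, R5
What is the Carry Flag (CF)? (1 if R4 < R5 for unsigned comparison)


Register state trace:
  MOV R4, 44  → R4 = 44
  MOV R5, 46  → R5 = 46
  CMP R4, R5  → unsigned 44 - 46: borrow occurs
  44 < 46, so CF = 1
CF = 1

1


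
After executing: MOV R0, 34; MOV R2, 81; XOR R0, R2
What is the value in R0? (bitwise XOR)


Register state trace:
  MOV R0, 34  → R0 = 34 (0b00100010)
  MOV R2, 81  → R2 = 81 (0b01010001)
  XOR R0, R2  → R0 = 34 XOR 81 = 115 (0b01110011)
Final: R0 = 115

115


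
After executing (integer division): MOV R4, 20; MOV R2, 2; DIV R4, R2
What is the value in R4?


Register state trace:
  MOV R4, 20  → R4 = 20
  MOV R2, 2  → R2 = 2
  DIV R4, R2  → R4 = 20 // 2 = 10
Final: R4 = 10

10


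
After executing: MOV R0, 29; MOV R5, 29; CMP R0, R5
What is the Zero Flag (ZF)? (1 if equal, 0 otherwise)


Register state trace:
  MOV R0, 29  → R0 = 29
  MOV R5, 29  → R5 = 29
  CMP R0, R5  → computes 29 - 29 = 0
  Result is zero, so values are equal
ZF = 1

1


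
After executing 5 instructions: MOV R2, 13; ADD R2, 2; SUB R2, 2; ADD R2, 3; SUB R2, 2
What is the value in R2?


Register state trace:
  MOV R2, 13  → R2 = 13
  ADD R2, 2  → R2 = 13 + 2 = 15
  SUB R2, 2  → R2 = 15 - 2 = 13
  ADD R2, 3  → R2 = 13 + 3 = 16
  SUB R2, 2  → R2 = 16 - 2 = 14
Final: R2 = 14

14


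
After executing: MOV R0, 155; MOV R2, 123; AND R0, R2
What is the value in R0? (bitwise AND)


Register state trace:
  MOV R0, 155  → R0 = 155 (0b10011011)
  MOV R2, 123  → R2 = 123 (0b01111011)
  AND R0, R2  → R0 = 155 AND 123 = 27 (0b00011011)
Final: R0 = 27

27


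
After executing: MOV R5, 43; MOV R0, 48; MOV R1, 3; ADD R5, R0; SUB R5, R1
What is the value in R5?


Register state trace:
  MOV R5, 43  → R5 = 43
  MOV R0, 48  → R0 = 48
  MOV R1, 3  → R1 = 3
  ADD R5, R0  → R5 = 43 + 48 = 91
  SUB R5, R1  → R5 = 91 - 3 = 88
Final: R5 = 88

88


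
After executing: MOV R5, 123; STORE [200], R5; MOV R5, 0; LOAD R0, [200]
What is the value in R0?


Register and memory trace:
  MOV R5, 123  → R5 = 123
  STORE [200], R5  → mem[200] = 123
  MOV R5, 0  → R5 = 0
  LOAD R0, [200]  → R0 = mem[200] = 123
Final: R0 = 123

123


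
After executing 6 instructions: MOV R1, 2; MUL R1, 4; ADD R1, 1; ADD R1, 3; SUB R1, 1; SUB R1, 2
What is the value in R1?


Register state trace:
  MOV R1, 2  → R1 = 2
  MUL R1, 4  → R1 = 2 * 4 = 8
  ADD R1, 1  → R1 = 8 + 1 = 9
  ADD R1, 3  → R1 = 9 + 3 = 12
  SUB R1, 1  → R1 = 12 - 1 = 11
  SUB R1, 2  → R1 = 11 - 2 = 9
Final: R1 = 9

9


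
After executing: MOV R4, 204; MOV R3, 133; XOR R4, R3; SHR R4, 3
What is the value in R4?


Register state trace:
  MOV R4, 204  → R4 = 204 (0b11001100)
  MOV R3, 133  → R3 = 133 (0b10000101)
  XOR R4, R3  → R4 = 204 XOR 133 = 73 (0b01001001)
  SHR R4, 3  → R4 = 73 >> 3 = 9
Final: R4 = 9

9


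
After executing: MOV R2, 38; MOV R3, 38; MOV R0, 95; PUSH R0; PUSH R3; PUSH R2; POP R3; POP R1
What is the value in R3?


Stack trace (top is rightmost):
  MOV R2, 38  → R2 = 38
  MOV R3, 38  → R3 = 38
  MOV R0, 95  → R0 = 95
  PUSH R0  → stack: [95]
  PUSH R3  → stack: [95, 38]
  PUSH R2  → stack: [95, 38, 38]
  POP R3  → R3 = 38, stack: [95, 38]
  POP R1  → R1 = 38, stack: [95]
Final: R3 = 38

38


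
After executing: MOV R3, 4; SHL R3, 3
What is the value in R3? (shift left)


Register state trace:
  MOV R3, 4  → R3 = 4
  SHL R3, 3  → R3 = 4 << 3 = 4 * 2^3 = 32
Final: R3 = 32

32


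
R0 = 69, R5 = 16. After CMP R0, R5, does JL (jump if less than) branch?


Trace:
  R0 = 69, R5 = 16
  CMP R0, R5  → compares 69 vs 16
  JL checks: is 69 less than 16?
  69 > 16, so condition is false
Branch taken: No

No


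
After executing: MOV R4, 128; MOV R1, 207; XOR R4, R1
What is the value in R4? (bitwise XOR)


Register state trace:
  MOV R4, 128  → R4 = 128 (0b10000000)
  MOV R1, 207  → R1 = 207 (0b11001111)
  XOR R4, R1  → R4 = 128 XOR 207 = 79 (0b01001111)
Final: R4 = 79

79


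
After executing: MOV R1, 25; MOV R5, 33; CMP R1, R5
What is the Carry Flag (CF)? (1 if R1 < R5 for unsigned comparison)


Register state trace:
  MOV R1, 25  → R1 = 25
  MOV R5, 33  → R5 = 33
  CMP R1, R5  → unsigned 25 - 33: borrow occurs
  25 < 33, so CF = 1
CF = 1

1


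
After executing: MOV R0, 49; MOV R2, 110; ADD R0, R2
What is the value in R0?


Register state trace:
  MOV R0, 49  → R0 = 49
  MOV R2, 110  → R2 = 110
  ADD R0, R2  → R0 = 49 + 110 = 159
Final: R0 = 159

159


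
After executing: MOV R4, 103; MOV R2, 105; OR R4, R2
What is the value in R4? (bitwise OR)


Register state trace:
  MOV R4, 103  → R4 = 103 (0b01100111)
  MOV R2, 105  → R2 = 105 (0b01101001)
  OR R4, R2   → R4 = 103 OR 105 = 111 (0b01101111)
Final: R4 = 111

111


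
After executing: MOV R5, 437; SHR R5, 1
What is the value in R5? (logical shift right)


Register state trace:
  MOV R5, 437  → R5 = 437
  SHR R5, 1  → R5 = 437 >> 1 = 437 // 2^1 = 218
Final: R5 = 218

218


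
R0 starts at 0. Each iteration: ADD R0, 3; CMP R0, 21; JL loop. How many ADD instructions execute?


Loop trace (R0 starts at 0, target 21, step 3):
  ADD #1: R0 = 0 + 3 = 3  → 3 < 21, loop
  ADD #2: R0 = 3 + 3 = 6  → 6 < 21, loop
  ADD #3: R0 = 6 + 3 = 9  → 9 < 21, loop
  ADD #4: R0 = 9 + 3 = 12  → 12 < 21, loop
  ADD #5: R0 = 12 + 3 = 15  → 15 < 21, loop
  ADD #6: R0 = 15 + 3 = 18  → 18 < 21, loop
  ADD #7: R0 = 18 + 3 = 21  → 21 >= 21, exit
Total ADD instructions: 7

7


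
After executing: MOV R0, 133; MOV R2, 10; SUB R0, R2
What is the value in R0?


Register state trace:
  MOV R0, 133  → R0 = 133
  MOV R2, 10  → R2 = 10
  SUB R0, R2  → R0 = 133 - 10 = 123
Final: R0 = 123

123


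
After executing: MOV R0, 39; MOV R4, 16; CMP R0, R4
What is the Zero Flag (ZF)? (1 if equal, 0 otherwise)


Register state trace:
  MOV R0, 39  → R0 = 39
  MOV R4, 16  → R4 = 16
  CMP R0, R4  → computes 39 - 16 = 23
  Result is nonzero, so values are not equal
ZF = 0

0


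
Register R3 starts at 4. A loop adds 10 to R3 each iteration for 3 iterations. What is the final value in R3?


Starting value: R3 = 4
  Iter 1: R3 = 4 + 10 = 14
  Iter 2: R3 = 14 + 10 = 24
  Iter 3: R3 = 24 + 10 = 34
Final: R3 = 34

34


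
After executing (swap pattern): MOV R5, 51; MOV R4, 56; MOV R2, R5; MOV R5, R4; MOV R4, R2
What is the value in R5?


Register state trace (swap pattern):
  MOV R5, 51  → R5 = 51
  MOV R4, 56  → R4 = 56
  MOV R2, R5  → R2 = 51  (save R5)
  MOV R5, R4  → R5 = 56  (R5 gets R4's value)
  MOV R4, R2  → R4 = 51  (R4 gets saved value)
Final: R5 = 56

56


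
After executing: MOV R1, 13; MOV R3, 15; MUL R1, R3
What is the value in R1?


Register state trace:
  MOV R1, 13  → R1 = 13
  MOV R3, 15  → R3 = 15
  MUL R1, R3  → R1 = 13 * 15 = 195
Final: R1 = 195

195


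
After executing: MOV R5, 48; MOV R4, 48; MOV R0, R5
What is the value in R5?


Register state trace:
  MOV R5, 48  → R5 = 48
  MOV R4, 48  → R4 = 48
  MOV R0, R5  → R0 = 48
Final: R5 = 48

48


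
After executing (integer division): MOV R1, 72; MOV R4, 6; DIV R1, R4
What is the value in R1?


Register state trace:
  MOV R1, 72  → R1 = 72
  MOV R4, 6  → R4 = 6
  DIV R1, R4  → R1 = 72 // 6 = 12
Final: R1 = 12

12


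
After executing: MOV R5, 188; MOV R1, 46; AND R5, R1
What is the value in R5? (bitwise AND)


Register state trace:
  MOV R5, 188  → R5 = 188 (0b10111100)
  MOV R1, 46  → R1 = 46 (0b00101110)
  AND R5, R1  → R5 = 188 AND 46 = 44 (0b00101100)
Final: R5 = 44

44


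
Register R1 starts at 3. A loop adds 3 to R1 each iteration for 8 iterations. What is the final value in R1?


Starting value: R1 = 3
  Iter 1: R1 = 3 + 3 = 6
  Iter 2: R1 = 6 + 3 = 9
  Iter 3: R1 = 9 + 3 = 12
  Iter 4: R1 = 12 + 3 = 15
  Iter 5: R1 = 15 + 3 = 18
  Iter 6: R1 = 18 + 3 = 21
  Iter 7: R1 = 21 + 3 = 24
  Iter 8: R1 = 24 + 3 = 27
Final: R1 = 27

27


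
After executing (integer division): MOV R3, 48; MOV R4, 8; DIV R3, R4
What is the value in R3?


Register state trace:
  MOV R3, 48  → R3 = 48
  MOV R4, 8  → R4 = 8
  DIV R3, R4  → R3 = 48 // 8 = 6
Final: R3 = 6

6


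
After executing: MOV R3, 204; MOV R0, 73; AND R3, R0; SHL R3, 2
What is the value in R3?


Register state trace:
  MOV R3, 204  → R3 = 204 (0b11001100)
  MOV R0, 73  → R0 = 73 (0b01001001)
  AND R3, R0  → R3 = 204 AND 73 = 72 (0b01001000)
  SHL R3, 2  → R3 = 72 << 2 = 288
Final: R3 = 288

288


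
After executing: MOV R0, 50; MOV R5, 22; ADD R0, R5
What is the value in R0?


Register state trace:
  MOV R0, 50  → R0 = 50
  MOV R5, 22  → R5 = 22
  ADD R0, R5  → R0 = 50 + 22 = 72
Final: R0 = 72

72


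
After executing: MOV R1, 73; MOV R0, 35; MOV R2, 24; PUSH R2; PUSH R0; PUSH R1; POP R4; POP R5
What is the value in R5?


Stack trace (top is rightmost):
  MOV R1, 73  → R1 = 73
  MOV R0, 35  → R0 = 35
  MOV R2, 24  → R2 = 24
  PUSH R2  → stack: [24]
  PUSH R0  → stack: [24, 35]
  PUSH R1  → stack: [24, 35, 73]
  POP R4  → R4 = 73, stack: [24, 35]
  POP R5  → R5 = 35, stack: [24]
Final: R5 = 35

35


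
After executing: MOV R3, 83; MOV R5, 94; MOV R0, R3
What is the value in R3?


Register state trace:
  MOV R3, 83  → R3 = 83
  MOV R5, 94  → R5 = 94
  MOV R0, R3  → R0 = 83
Final: R3 = 83

83


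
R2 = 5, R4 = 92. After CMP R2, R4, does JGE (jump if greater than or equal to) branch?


Trace:
  R2 = 5, R4 = 92
  CMP R2, R4  → compares 5 vs 92
  JGE checks: is 5 greater than or equal to 92?
  5 < 92, so condition is false
Branch taken: No

No


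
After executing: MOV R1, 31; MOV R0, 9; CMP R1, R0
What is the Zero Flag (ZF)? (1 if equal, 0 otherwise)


Register state trace:
  MOV R1, 31  → R1 = 31
  MOV R0, 9  → R0 = 9
  CMP R1, R0  → computes 31 - 9 = 22
  Result is nonzero, so values are not equal
ZF = 0

0


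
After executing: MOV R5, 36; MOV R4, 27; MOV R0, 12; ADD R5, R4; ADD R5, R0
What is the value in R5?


Register state trace:
  MOV R5, 36  → R5 = 36
  MOV R4, 27  → R4 = 27
  MOV R0, 12  → R0 = 12
  ADD R5, R4  → R5 = 36 + 27 = 63
  ADD R5, R0  → R5 = 63 + 12 = 75
Final: R5 = 75

75


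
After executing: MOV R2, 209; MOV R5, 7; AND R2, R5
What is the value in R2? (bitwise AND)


Register state trace:
  MOV R2, 209  → R2 = 209 (0b11010001)
  MOV R5, 7  → R5 = 7 (0b00000111)
  AND R2, R5  → R2 = 209 AND 7 = 1 (0b00000001)
Final: R2 = 1

1


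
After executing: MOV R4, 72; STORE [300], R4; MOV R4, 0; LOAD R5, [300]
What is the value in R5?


Register and memory trace:
  MOV R4, 72  → R4 = 72
  STORE [300], R4  → mem[300] = 72
  MOV R4, 0  → R4 = 0
  LOAD R5, [300]  → R5 = mem[300] = 72
Final: R5 = 72

72


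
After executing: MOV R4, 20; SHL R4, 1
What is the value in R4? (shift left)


Register state trace:
  MOV R4, 20  → R4 = 20
  SHL R4, 1  → R4 = 20 << 1 = 20 * 2^1 = 40
Final: R4 = 40

40


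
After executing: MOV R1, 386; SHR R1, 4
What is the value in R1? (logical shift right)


Register state trace:
  MOV R1, 386  → R1 = 386
  SHR R1, 4  → R1 = 386 >> 4 = 386 // 2^4 = 24
Final: R1 = 24

24


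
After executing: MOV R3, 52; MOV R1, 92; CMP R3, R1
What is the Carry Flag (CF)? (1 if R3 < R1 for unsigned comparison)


Register state trace:
  MOV R3, 52  → R3 = 52
  MOV R1, 92  → R1 = 92
  CMP R3, R1  → unsigned 52 - 92: borrow occurs
  52 < 92, so CF = 1
CF = 1

1


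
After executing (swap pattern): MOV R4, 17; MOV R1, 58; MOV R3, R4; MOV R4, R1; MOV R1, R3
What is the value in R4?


Register state trace (swap pattern):
  MOV R4, 17  → R4 = 17
  MOV R1, 58  → R1 = 58
  MOV R3, R4  → R3 = 17  (save R4)
  MOV R4, R1  → R4 = 58  (R4 gets R1's value)
  MOV R1, R3  → R1 = 17  (R1 gets saved value)
Final: R4 = 58

58
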